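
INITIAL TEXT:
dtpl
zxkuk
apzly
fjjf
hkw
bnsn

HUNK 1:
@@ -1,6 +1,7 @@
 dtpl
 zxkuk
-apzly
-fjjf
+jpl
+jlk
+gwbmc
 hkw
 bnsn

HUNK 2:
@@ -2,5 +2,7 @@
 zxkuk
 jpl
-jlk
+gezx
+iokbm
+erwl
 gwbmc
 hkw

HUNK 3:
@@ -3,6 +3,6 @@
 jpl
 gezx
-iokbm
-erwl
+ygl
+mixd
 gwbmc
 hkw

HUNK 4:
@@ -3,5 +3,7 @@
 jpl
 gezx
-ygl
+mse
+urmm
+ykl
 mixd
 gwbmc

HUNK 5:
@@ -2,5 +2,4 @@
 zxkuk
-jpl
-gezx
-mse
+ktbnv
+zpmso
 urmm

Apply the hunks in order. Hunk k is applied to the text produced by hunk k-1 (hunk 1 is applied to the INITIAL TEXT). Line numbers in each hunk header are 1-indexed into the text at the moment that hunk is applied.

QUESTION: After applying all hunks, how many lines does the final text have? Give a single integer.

Hunk 1: at line 1 remove [apzly,fjjf] add [jpl,jlk,gwbmc] -> 7 lines: dtpl zxkuk jpl jlk gwbmc hkw bnsn
Hunk 2: at line 2 remove [jlk] add [gezx,iokbm,erwl] -> 9 lines: dtpl zxkuk jpl gezx iokbm erwl gwbmc hkw bnsn
Hunk 3: at line 3 remove [iokbm,erwl] add [ygl,mixd] -> 9 lines: dtpl zxkuk jpl gezx ygl mixd gwbmc hkw bnsn
Hunk 4: at line 3 remove [ygl] add [mse,urmm,ykl] -> 11 lines: dtpl zxkuk jpl gezx mse urmm ykl mixd gwbmc hkw bnsn
Hunk 5: at line 2 remove [jpl,gezx,mse] add [ktbnv,zpmso] -> 10 lines: dtpl zxkuk ktbnv zpmso urmm ykl mixd gwbmc hkw bnsn
Final line count: 10

Answer: 10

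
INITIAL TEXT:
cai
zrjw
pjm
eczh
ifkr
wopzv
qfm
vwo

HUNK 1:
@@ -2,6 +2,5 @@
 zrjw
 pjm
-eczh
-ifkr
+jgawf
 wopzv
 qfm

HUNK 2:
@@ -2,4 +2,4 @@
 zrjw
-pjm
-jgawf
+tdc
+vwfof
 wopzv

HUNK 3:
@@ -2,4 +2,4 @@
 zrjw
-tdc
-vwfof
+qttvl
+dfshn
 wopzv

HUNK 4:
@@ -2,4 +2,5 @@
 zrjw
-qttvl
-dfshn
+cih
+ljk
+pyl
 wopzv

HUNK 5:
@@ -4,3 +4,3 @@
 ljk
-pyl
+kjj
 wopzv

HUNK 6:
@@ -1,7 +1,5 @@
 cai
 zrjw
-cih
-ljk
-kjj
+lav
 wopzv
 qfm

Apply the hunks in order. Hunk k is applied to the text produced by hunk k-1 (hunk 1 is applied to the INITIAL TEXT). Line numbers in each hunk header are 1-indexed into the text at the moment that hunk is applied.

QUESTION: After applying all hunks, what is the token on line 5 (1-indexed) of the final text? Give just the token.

Answer: qfm

Derivation:
Hunk 1: at line 2 remove [eczh,ifkr] add [jgawf] -> 7 lines: cai zrjw pjm jgawf wopzv qfm vwo
Hunk 2: at line 2 remove [pjm,jgawf] add [tdc,vwfof] -> 7 lines: cai zrjw tdc vwfof wopzv qfm vwo
Hunk 3: at line 2 remove [tdc,vwfof] add [qttvl,dfshn] -> 7 lines: cai zrjw qttvl dfshn wopzv qfm vwo
Hunk 4: at line 2 remove [qttvl,dfshn] add [cih,ljk,pyl] -> 8 lines: cai zrjw cih ljk pyl wopzv qfm vwo
Hunk 5: at line 4 remove [pyl] add [kjj] -> 8 lines: cai zrjw cih ljk kjj wopzv qfm vwo
Hunk 6: at line 1 remove [cih,ljk,kjj] add [lav] -> 6 lines: cai zrjw lav wopzv qfm vwo
Final line 5: qfm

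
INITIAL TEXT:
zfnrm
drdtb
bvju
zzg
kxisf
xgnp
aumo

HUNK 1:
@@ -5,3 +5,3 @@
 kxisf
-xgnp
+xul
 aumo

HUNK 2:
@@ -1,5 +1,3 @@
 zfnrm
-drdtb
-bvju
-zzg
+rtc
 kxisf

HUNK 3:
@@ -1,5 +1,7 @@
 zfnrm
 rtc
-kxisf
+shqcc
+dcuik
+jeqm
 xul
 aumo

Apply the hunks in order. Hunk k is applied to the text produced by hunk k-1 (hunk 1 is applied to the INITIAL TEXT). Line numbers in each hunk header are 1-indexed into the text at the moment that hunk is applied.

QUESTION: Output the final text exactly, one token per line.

Answer: zfnrm
rtc
shqcc
dcuik
jeqm
xul
aumo

Derivation:
Hunk 1: at line 5 remove [xgnp] add [xul] -> 7 lines: zfnrm drdtb bvju zzg kxisf xul aumo
Hunk 2: at line 1 remove [drdtb,bvju,zzg] add [rtc] -> 5 lines: zfnrm rtc kxisf xul aumo
Hunk 3: at line 1 remove [kxisf] add [shqcc,dcuik,jeqm] -> 7 lines: zfnrm rtc shqcc dcuik jeqm xul aumo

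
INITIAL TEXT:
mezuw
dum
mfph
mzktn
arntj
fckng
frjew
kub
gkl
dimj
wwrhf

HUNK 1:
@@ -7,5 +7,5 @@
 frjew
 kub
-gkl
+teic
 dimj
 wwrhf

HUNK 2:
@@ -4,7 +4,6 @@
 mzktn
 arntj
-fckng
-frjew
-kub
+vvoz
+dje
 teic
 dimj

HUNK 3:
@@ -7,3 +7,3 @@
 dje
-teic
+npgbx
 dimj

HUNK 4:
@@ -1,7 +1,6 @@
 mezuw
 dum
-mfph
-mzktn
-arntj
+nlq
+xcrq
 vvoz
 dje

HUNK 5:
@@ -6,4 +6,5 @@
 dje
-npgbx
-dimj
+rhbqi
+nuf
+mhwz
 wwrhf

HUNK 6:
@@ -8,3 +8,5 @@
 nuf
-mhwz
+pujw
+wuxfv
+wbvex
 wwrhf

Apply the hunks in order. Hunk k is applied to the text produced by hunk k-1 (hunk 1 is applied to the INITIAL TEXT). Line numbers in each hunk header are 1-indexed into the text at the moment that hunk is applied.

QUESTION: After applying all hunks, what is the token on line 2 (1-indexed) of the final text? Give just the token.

Hunk 1: at line 7 remove [gkl] add [teic] -> 11 lines: mezuw dum mfph mzktn arntj fckng frjew kub teic dimj wwrhf
Hunk 2: at line 4 remove [fckng,frjew,kub] add [vvoz,dje] -> 10 lines: mezuw dum mfph mzktn arntj vvoz dje teic dimj wwrhf
Hunk 3: at line 7 remove [teic] add [npgbx] -> 10 lines: mezuw dum mfph mzktn arntj vvoz dje npgbx dimj wwrhf
Hunk 4: at line 1 remove [mfph,mzktn,arntj] add [nlq,xcrq] -> 9 lines: mezuw dum nlq xcrq vvoz dje npgbx dimj wwrhf
Hunk 5: at line 6 remove [npgbx,dimj] add [rhbqi,nuf,mhwz] -> 10 lines: mezuw dum nlq xcrq vvoz dje rhbqi nuf mhwz wwrhf
Hunk 6: at line 8 remove [mhwz] add [pujw,wuxfv,wbvex] -> 12 lines: mezuw dum nlq xcrq vvoz dje rhbqi nuf pujw wuxfv wbvex wwrhf
Final line 2: dum

Answer: dum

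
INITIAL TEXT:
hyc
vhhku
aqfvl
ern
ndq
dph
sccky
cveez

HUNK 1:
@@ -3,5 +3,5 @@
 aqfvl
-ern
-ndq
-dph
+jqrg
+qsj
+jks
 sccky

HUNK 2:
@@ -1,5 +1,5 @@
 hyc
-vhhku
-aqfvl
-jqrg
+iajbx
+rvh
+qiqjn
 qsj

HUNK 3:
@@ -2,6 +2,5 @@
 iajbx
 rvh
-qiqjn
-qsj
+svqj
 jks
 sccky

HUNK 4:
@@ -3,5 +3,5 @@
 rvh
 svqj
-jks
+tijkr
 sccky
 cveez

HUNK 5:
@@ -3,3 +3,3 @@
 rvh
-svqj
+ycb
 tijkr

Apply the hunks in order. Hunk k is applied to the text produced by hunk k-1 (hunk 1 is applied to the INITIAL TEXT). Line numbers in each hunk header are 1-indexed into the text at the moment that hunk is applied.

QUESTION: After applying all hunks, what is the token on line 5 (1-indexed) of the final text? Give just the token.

Hunk 1: at line 3 remove [ern,ndq,dph] add [jqrg,qsj,jks] -> 8 lines: hyc vhhku aqfvl jqrg qsj jks sccky cveez
Hunk 2: at line 1 remove [vhhku,aqfvl,jqrg] add [iajbx,rvh,qiqjn] -> 8 lines: hyc iajbx rvh qiqjn qsj jks sccky cveez
Hunk 3: at line 2 remove [qiqjn,qsj] add [svqj] -> 7 lines: hyc iajbx rvh svqj jks sccky cveez
Hunk 4: at line 3 remove [jks] add [tijkr] -> 7 lines: hyc iajbx rvh svqj tijkr sccky cveez
Hunk 5: at line 3 remove [svqj] add [ycb] -> 7 lines: hyc iajbx rvh ycb tijkr sccky cveez
Final line 5: tijkr

Answer: tijkr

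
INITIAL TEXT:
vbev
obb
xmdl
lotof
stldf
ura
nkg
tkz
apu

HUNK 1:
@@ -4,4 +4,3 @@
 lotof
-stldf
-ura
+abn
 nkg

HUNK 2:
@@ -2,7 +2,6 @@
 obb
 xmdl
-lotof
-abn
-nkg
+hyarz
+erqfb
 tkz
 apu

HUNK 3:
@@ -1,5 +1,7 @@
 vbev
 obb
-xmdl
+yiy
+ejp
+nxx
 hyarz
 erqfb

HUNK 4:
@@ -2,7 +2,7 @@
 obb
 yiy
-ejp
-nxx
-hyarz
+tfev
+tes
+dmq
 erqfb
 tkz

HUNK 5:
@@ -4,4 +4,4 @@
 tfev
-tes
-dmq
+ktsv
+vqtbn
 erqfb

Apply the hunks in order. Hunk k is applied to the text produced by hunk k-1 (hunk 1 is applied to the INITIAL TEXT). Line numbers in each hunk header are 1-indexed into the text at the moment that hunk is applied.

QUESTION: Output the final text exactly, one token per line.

Hunk 1: at line 4 remove [stldf,ura] add [abn] -> 8 lines: vbev obb xmdl lotof abn nkg tkz apu
Hunk 2: at line 2 remove [lotof,abn,nkg] add [hyarz,erqfb] -> 7 lines: vbev obb xmdl hyarz erqfb tkz apu
Hunk 3: at line 1 remove [xmdl] add [yiy,ejp,nxx] -> 9 lines: vbev obb yiy ejp nxx hyarz erqfb tkz apu
Hunk 4: at line 2 remove [ejp,nxx,hyarz] add [tfev,tes,dmq] -> 9 lines: vbev obb yiy tfev tes dmq erqfb tkz apu
Hunk 5: at line 4 remove [tes,dmq] add [ktsv,vqtbn] -> 9 lines: vbev obb yiy tfev ktsv vqtbn erqfb tkz apu

Answer: vbev
obb
yiy
tfev
ktsv
vqtbn
erqfb
tkz
apu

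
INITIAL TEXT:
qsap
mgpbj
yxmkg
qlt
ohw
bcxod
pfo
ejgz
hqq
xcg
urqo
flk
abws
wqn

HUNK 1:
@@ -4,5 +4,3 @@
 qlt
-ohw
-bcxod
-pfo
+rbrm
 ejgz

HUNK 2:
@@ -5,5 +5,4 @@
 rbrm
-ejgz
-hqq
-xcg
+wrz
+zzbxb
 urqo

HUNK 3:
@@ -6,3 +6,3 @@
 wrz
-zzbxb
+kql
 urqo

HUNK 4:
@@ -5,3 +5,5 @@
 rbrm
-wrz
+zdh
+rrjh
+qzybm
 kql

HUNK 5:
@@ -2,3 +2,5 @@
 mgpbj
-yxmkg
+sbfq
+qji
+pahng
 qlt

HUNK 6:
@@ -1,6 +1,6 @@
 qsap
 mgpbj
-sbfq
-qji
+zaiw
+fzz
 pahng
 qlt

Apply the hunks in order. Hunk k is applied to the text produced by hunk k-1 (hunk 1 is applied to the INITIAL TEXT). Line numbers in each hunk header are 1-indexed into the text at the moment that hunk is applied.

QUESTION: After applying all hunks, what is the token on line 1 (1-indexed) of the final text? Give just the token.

Answer: qsap

Derivation:
Hunk 1: at line 4 remove [ohw,bcxod,pfo] add [rbrm] -> 12 lines: qsap mgpbj yxmkg qlt rbrm ejgz hqq xcg urqo flk abws wqn
Hunk 2: at line 5 remove [ejgz,hqq,xcg] add [wrz,zzbxb] -> 11 lines: qsap mgpbj yxmkg qlt rbrm wrz zzbxb urqo flk abws wqn
Hunk 3: at line 6 remove [zzbxb] add [kql] -> 11 lines: qsap mgpbj yxmkg qlt rbrm wrz kql urqo flk abws wqn
Hunk 4: at line 5 remove [wrz] add [zdh,rrjh,qzybm] -> 13 lines: qsap mgpbj yxmkg qlt rbrm zdh rrjh qzybm kql urqo flk abws wqn
Hunk 5: at line 2 remove [yxmkg] add [sbfq,qji,pahng] -> 15 lines: qsap mgpbj sbfq qji pahng qlt rbrm zdh rrjh qzybm kql urqo flk abws wqn
Hunk 6: at line 1 remove [sbfq,qji] add [zaiw,fzz] -> 15 lines: qsap mgpbj zaiw fzz pahng qlt rbrm zdh rrjh qzybm kql urqo flk abws wqn
Final line 1: qsap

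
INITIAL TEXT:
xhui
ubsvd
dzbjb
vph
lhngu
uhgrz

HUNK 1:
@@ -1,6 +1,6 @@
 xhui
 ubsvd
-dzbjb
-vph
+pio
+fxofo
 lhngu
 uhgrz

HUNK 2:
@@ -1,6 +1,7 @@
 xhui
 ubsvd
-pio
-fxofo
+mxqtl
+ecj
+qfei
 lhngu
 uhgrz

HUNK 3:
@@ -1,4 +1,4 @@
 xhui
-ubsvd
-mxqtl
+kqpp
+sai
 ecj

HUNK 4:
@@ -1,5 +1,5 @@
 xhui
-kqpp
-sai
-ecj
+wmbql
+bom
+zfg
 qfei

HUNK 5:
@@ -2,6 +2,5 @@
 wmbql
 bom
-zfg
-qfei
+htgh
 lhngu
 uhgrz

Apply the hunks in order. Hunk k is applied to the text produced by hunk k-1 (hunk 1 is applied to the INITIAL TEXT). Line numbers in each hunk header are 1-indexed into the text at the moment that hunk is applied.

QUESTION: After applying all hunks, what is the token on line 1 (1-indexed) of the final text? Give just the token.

Hunk 1: at line 1 remove [dzbjb,vph] add [pio,fxofo] -> 6 lines: xhui ubsvd pio fxofo lhngu uhgrz
Hunk 2: at line 1 remove [pio,fxofo] add [mxqtl,ecj,qfei] -> 7 lines: xhui ubsvd mxqtl ecj qfei lhngu uhgrz
Hunk 3: at line 1 remove [ubsvd,mxqtl] add [kqpp,sai] -> 7 lines: xhui kqpp sai ecj qfei lhngu uhgrz
Hunk 4: at line 1 remove [kqpp,sai,ecj] add [wmbql,bom,zfg] -> 7 lines: xhui wmbql bom zfg qfei lhngu uhgrz
Hunk 5: at line 2 remove [zfg,qfei] add [htgh] -> 6 lines: xhui wmbql bom htgh lhngu uhgrz
Final line 1: xhui

Answer: xhui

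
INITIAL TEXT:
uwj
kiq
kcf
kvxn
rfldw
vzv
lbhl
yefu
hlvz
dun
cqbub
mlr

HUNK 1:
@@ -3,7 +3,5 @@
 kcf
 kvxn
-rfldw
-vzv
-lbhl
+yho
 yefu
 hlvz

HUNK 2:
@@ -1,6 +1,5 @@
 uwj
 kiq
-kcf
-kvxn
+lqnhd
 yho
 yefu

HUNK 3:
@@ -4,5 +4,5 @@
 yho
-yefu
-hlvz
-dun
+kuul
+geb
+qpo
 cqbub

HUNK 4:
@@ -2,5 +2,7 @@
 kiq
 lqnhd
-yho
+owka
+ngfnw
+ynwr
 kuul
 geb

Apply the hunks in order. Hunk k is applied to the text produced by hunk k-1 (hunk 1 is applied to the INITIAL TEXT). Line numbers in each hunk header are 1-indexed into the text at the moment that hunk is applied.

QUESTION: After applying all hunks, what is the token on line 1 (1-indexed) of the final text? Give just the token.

Answer: uwj

Derivation:
Hunk 1: at line 3 remove [rfldw,vzv,lbhl] add [yho] -> 10 lines: uwj kiq kcf kvxn yho yefu hlvz dun cqbub mlr
Hunk 2: at line 1 remove [kcf,kvxn] add [lqnhd] -> 9 lines: uwj kiq lqnhd yho yefu hlvz dun cqbub mlr
Hunk 3: at line 4 remove [yefu,hlvz,dun] add [kuul,geb,qpo] -> 9 lines: uwj kiq lqnhd yho kuul geb qpo cqbub mlr
Hunk 4: at line 2 remove [yho] add [owka,ngfnw,ynwr] -> 11 lines: uwj kiq lqnhd owka ngfnw ynwr kuul geb qpo cqbub mlr
Final line 1: uwj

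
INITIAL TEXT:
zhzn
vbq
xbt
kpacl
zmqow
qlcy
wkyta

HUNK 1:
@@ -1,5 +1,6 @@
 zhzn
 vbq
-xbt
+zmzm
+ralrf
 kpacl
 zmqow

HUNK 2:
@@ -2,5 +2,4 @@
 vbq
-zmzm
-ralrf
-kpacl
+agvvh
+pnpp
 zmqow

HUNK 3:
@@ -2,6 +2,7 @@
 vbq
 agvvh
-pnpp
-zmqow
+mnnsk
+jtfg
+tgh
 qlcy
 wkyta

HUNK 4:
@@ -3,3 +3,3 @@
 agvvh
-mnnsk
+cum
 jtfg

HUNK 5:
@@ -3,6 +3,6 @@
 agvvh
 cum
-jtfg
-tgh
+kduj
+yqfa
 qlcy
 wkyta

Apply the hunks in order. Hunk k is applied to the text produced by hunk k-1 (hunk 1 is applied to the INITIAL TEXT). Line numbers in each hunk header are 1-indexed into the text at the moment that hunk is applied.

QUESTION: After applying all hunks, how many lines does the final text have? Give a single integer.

Answer: 8

Derivation:
Hunk 1: at line 1 remove [xbt] add [zmzm,ralrf] -> 8 lines: zhzn vbq zmzm ralrf kpacl zmqow qlcy wkyta
Hunk 2: at line 2 remove [zmzm,ralrf,kpacl] add [agvvh,pnpp] -> 7 lines: zhzn vbq agvvh pnpp zmqow qlcy wkyta
Hunk 3: at line 2 remove [pnpp,zmqow] add [mnnsk,jtfg,tgh] -> 8 lines: zhzn vbq agvvh mnnsk jtfg tgh qlcy wkyta
Hunk 4: at line 3 remove [mnnsk] add [cum] -> 8 lines: zhzn vbq agvvh cum jtfg tgh qlcy wkyta
Hunk 5: at line 3 remove [jtfg,tgh] add [kduj,yqfa] -> 8 lines: zhzn vbq agvvh cum kduj yqfa qlcy wkyta
Final line count: 8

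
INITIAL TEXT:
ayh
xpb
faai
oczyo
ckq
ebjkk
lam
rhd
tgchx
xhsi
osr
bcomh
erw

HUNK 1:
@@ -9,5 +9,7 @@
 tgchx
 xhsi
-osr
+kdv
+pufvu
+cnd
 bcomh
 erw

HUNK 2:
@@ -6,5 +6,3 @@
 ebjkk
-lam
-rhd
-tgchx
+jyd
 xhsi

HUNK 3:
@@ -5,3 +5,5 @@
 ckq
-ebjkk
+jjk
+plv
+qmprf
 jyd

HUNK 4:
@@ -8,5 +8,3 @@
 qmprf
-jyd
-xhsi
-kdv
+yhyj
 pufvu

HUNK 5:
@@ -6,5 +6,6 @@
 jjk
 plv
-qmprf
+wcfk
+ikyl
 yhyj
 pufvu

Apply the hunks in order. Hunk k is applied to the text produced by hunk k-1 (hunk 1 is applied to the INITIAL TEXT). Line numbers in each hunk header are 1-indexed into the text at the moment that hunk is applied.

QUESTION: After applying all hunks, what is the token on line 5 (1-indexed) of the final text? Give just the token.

Answer: ckq

Derivation:
Hunk 1: at line 9 remove [osr] add [kdv,pufvu,cnd] -> 15 lines: ayh xpb faai oczyo ckq ebjkk lam rhd tgchx xhsi kdv pufvu cnd bcomh erw
Hunk 2: at line 6 remove [lam,rhd,tgchx] add [jyd] -> 13 lines: ayh xpb faai oczyo ckq ebjkk jyd xhsi kdv pufvu cnd bcomh erw
Hunk 3: at line 5 remove [ebjkk] add [jjk,plv,qmprf] -> 15 lines: ayh xpb faai oczyo ckq jjk plv qmprf jyd xhsi kdv pufvu cnd bcomh erw
Hunk 4: at line 8 remove [jyd,xhsi,kdv] add [yhyj] -> 13 lines: ayh xpb faai oczyo ckq jjk plv qmprf yhyj pufvu cnd bcomh erw
Hunk 5: at line 6 remove [qmprf] add [wcfk,ikyl] -> 14 lines: ayh xpb faai oczyo ckq jjk plv wcfk ikyl yhyj pufvu cnd bcomh erw
Final line 5: ckq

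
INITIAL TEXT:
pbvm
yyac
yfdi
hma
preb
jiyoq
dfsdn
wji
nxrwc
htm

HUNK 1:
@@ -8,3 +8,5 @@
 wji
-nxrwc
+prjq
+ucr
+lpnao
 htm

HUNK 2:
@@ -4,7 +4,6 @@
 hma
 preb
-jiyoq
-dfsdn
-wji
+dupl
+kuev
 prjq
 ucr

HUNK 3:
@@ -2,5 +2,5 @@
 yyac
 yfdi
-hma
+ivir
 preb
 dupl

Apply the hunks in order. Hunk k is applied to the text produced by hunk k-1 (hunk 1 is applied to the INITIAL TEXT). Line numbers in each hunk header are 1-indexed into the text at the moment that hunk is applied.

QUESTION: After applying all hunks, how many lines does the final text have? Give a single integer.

Answer: 11

Derivation:
Hunk 1: at line 8 remove [nxrwc] add [prjq,ucr,lpnao] -> 12 lines: pbvm yyac yfdi hma preb jiyoq dfsdn wji prjq ucr lpnao htm
Hunk 2: at line 4 remove [jiyoq,dfsdn,wji] add [dupl,kuev] -> 11 lines: pbvm yyac yfdi hma preb dupl kuev prjq ucr lpnao htm
Hunk 3: at line 2 remove [hma] add [ivir] -> 11 lines: pbvm yyac yfdi ivir preb dupl kuev prjq ucr lpnao htm
Final line count: 11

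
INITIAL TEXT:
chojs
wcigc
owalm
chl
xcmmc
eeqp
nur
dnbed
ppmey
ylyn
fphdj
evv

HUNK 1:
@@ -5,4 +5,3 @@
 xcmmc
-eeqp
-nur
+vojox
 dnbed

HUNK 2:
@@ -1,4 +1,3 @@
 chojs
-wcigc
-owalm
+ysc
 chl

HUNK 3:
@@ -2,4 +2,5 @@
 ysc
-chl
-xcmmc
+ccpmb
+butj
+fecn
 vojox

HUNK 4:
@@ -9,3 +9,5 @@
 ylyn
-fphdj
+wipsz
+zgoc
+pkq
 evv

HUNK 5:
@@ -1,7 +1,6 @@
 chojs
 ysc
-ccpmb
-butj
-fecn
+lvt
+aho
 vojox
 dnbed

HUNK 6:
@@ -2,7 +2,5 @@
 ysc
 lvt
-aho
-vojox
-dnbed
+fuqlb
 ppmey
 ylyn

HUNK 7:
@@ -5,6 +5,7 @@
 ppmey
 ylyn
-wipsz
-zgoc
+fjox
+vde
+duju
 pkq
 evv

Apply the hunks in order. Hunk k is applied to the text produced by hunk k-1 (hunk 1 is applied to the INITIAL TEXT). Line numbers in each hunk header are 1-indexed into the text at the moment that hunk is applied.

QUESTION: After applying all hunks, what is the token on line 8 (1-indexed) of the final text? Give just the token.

Answer: vde

Derivation:
Hunk 1: at line 5 remove [eeqp,nur] add [vojox] -> 11 lines: chojs wcigc owalm chl xcmmc vojox dnbed ppmey ylyn fphdj evv
Hunk 2: at line 1 remove [wcigc,owalm] add [ysc] -> 10 lines: chojs ysc chl xcmmc vojox dnbed ppmey ylyn fphdj evv
Hunk 3: at line 2 remove [chl,xcmmc] add [ccpmb,butj,fecn] -> 11 lines: chojs ysc ccpmb butj fecn vojox dnbed ppmey ylyn fphdj evv
Hunk 4: at line 9 remove [fphdj] add [wipsz,zgoc,pkq] -> 13 lines: chojs ysc ccpmb butj fecn vojox dnbed ppmey ylyn wipsz zgoc pkq evv
Hunk 5: at line 1 remove [ccpmb,butj,fecn] add [lvt,aho] -> 12 lines: chojs ysc lvt aho vojox dnbed ppmey ylyn wipsz zgoc pkq evv
Hunk 6: at line 2 remove [aho,vojox,dnbed] add [fuqlb] -> 10 lines: chojs ysc lvt fuqlb ppmey ylyn wipsz zgoc pkq evv
Hunk 7: at line 5 remove [wipsz,zgoc] add [fjox,vde,duju] -> 11 lines: chojs ysc lvt fuqlb ppmey ylyn fjox vde duju pkq evv
Final line 8: vde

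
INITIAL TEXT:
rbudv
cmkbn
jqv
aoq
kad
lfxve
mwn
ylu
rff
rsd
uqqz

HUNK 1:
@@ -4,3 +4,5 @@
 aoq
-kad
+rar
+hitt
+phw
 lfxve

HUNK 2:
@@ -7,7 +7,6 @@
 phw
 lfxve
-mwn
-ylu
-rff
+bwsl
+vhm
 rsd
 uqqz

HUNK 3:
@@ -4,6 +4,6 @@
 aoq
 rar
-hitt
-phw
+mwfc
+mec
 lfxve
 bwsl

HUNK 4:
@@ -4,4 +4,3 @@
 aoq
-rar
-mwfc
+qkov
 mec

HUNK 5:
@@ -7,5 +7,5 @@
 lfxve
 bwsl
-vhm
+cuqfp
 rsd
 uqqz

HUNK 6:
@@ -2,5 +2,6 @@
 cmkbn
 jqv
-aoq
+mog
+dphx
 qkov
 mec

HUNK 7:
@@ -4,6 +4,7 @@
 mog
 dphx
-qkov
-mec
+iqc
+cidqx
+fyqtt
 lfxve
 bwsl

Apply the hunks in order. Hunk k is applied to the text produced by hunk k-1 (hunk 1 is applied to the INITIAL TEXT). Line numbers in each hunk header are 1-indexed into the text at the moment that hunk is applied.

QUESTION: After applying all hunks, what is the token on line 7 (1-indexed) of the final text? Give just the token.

Answer: cidqx

Derivation:
Hunk 1: at line 4 remove [kad] add [rar,hitt,phw] -> 13 lines: rbudv cmkbn jqv aoq rar hitt phw lfxve mwn ylu rff rsd uqqz
Hunk 2: at line 7 remove [mwn,ylu,rff] add [bwsl,vhm] -> 12 lines: rbudv cmkbn jqv aoq rar hitt phw lfxve bwsl vhm rsd uqqz
Hunk 3: at line 4 remove [hitt,phw] add [mwfc,mec] -> 12 lines: rbudv cmkbn jqv aoq rar mwfc mec lfxve bwsl vhm rsd uqqz
Hunk 4: at line 4 remove [rar,mwfc] add [qkov] -> 11 lines: rbudv cmkbn jqv aoq qkov mec lfxve bwsl vhm rsd uqqz
Hunk 5: at line 7 remove [vhm] add [cuqfp] -> 11 lines: rbudv cmkbn jqv aoq qkov mec lfxve bwsl cuqfp rsd uqqz
Hunk 6: at line 2 remove [aoq] add [mog,dphx] -> 12 lines: rbudv cmkbn jqv mog dphx qkov mec lfxve bwsl cuqfp rsd uqqz
Hunk 7: at line 4 remove [qkov,mec] add [iqc,cidqx,fyqtt] -> 13 lines: rbudv cmkbn jqv mog dphx iqc cidqx fyqtt lfxve bwsl cuqfp rsd uqqz
Final line 7: cidqx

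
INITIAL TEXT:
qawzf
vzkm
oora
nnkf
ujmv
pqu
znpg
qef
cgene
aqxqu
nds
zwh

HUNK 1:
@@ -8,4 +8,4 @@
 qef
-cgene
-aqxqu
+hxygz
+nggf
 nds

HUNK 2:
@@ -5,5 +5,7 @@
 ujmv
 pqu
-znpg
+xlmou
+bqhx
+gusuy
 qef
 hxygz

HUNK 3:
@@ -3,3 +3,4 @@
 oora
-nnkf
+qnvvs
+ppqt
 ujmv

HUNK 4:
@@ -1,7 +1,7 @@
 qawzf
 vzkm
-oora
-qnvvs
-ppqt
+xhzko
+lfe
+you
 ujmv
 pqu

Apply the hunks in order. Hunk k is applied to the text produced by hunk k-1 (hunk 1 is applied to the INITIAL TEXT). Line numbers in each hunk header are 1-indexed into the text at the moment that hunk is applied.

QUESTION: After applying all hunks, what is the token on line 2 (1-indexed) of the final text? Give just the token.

Hunk 1: at line 8 remove [cgene,aqxqu] add [hxygz,nggf] -> 12 lines: qawzf vzkm oora nnkf ujmv pqu znpg qef hxygz nggf nds zwh
Hunk 2: at line 5 remove [znpg] add [xlmou,bqhx,gusuy] -> 14 lines: qawzf vzkm oora nnkf ujmv pqu xlmou bqhx gusuy qef hxygz nggf nds zwh
Hunk 3: at line 3 remove [nnkf] add [qnvvs,ppqt] -> 15 lines: qawzf vzkm oora qnvvs ppqt ujmv pqu xlmou bqhx gusuy qef hxygz nggf nds zwh
Hunk 4: at line 1 remove [oora,qnvvs,ppqt] add [xhzko,lfe,you] -> 15 lines: qawzf vzkm xhzko lfe you ujmv pqu xlmou bqhx gusuy qef hxygz nggf nds zwh
Final line 2: vzkm

Answer: vzkm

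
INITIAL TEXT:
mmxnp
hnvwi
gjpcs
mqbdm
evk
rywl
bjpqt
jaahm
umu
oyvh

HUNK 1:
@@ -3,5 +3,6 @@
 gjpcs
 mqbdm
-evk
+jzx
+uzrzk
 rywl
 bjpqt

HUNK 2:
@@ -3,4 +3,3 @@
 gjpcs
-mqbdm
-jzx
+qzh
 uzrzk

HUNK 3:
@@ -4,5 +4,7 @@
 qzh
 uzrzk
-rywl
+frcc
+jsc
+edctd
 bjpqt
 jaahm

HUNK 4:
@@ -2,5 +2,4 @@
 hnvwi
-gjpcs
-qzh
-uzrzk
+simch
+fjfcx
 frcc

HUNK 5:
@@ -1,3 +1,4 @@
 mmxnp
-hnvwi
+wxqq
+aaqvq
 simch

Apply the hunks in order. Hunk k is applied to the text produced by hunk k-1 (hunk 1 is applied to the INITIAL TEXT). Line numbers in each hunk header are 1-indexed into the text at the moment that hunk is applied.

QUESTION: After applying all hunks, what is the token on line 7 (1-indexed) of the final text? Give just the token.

Answer: jsc

Derivation:
Hunk 1: at line 3 remove [evk] add [jzx,uzrzk] -> 11 lines: mmxnp hnvwi gjpcs mqbdm jzx uzrzk rywl bjpqt jaahm umu oyvh
Hunk 2: at line 3 remove [mqbdm,jzx] add [qzh] -> 10 lines: mmxnp hnvwi gjpcs qzh uzrzk rywl bjpqt jaahm umu oyvh
Hunk 3: at line 4 remove [rywl] add [frcc,jsc,edctd] -> 12 lines: mmxnp hnvwi gjpcs qzh uzrzk frcc jsc edctd bjpqt jaahm umu oyvh
Hunk 4: at line 2 remove [gjpcs,qzh,uzrzk] add [simch,fjfcx] -> 11 lines: mmxnp hnvwi simch fjfcx frcc jsc edctd bjpqt jaahm umu oyvh
Hunk 5: at line 1 remove [hnvwi] add [wxqq,aaqvq] -> 12 lines: mmxnp wxqq aaqvq simch fjfcx frcc jsc edctd bjpqt jaahm umu oyvh
Final line 7: jsc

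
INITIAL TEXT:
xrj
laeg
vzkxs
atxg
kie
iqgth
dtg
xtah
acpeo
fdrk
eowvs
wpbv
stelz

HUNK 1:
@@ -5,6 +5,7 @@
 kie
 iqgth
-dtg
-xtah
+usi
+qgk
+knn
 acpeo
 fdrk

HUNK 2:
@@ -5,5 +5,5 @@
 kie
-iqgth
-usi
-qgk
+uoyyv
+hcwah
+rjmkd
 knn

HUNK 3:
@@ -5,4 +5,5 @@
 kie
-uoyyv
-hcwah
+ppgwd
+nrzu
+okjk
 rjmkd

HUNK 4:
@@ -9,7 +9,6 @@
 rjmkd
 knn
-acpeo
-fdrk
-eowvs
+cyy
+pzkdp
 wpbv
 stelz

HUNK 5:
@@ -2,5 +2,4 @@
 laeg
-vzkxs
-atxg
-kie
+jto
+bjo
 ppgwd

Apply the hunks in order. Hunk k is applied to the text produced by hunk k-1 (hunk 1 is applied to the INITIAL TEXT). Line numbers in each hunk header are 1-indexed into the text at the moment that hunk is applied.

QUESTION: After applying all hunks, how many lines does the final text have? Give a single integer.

Hunk 1: at line 5 remove [dtg,xtah] add [usi,qgk,knn] -> 14 lines: xrj laeg vzkxs atxg kie iqgth usi qgk knn acpeo fdrk eowvs wpbv stelz
Hunk 2: at line 5 remove [iqgth,usi,qgk] add [uoyyv,hcwah,rjmkd] -> 14 lines: xrj laeg vzkxs atxg kie uoyyv hcwah rjmkd knn acpeo fdrk eowvs wpbv stelz
Hunk 3: at line 5 remove [uoyyv,hcwah] add [ppgwd,nrzu,okjk] -> 15 lines: xrj laeg vzkxs atxg kie ppgwd nrzu okjk rjmkd knn acpeo fdrk eowvs wpbv stelz
Hunk 4: at line 9 remove [acpeo,fdrk,eowvs] add [cyy,pzkdp] -> 14 lines: xrj laeg vzkxs atxg kie ppgwd nrzu okjk rjmkd knn cyy pzkdp wpbv stelz
Hunk 5: at line 2 remove [vzkxs,atxg,kie] add [jto,bjo] -> 13 lines: xrj laeg jto bjo ppgwd nrzu okjk rjmkd knn cyy pzkdp wpbv stelz
Final line count: 13

Answer: 13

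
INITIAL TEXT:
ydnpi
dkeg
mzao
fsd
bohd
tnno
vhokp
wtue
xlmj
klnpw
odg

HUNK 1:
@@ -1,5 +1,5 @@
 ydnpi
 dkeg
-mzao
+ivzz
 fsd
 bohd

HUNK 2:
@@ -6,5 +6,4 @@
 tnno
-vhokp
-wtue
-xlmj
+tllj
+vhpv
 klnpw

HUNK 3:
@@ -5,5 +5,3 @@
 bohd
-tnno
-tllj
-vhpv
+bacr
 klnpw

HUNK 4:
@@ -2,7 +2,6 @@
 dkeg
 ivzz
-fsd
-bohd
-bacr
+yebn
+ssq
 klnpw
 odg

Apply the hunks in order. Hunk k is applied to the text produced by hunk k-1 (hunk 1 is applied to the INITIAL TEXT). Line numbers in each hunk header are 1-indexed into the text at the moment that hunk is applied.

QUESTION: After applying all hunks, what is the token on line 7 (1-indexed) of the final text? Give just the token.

Answer: odg

Derivation:
Hunk 1: at line 1 remove [mzao] add [ivzz] -> 11 lines: ydnpi dkeg ivzz fsd bohd tnno vhokp wtue xlmj klnpw odg
Hunk 2: at line 6 remove [vhokp,wtue,xlmj] add [tllj,vhpv] -> 10 lines: ydnpi dkeg ivzz fsd bohd tnno tllj vhpv klnpw odg
Hunk 3: at line 5 remove [tnno,tllj,vhpv] add [bacr] -> 8 lines: ydnpi dkeg ivzz fsd bohd bacr klnpw odg
Hunk 4: at line 2 remove [fsd,bohd,bacr] add [yebn,ssq] -> 7 lines: ydnpi dkeg ivzz yebn ssq klnpw odg
Final line 7: odg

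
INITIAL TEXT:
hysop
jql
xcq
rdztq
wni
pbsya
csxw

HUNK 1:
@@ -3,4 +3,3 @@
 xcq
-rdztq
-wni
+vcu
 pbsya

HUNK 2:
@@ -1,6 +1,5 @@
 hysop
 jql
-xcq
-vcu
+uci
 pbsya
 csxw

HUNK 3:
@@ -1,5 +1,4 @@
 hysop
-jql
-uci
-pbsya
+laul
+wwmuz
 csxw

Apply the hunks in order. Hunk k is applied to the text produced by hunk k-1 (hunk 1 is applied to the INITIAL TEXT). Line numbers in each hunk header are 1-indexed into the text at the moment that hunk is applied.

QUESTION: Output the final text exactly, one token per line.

Hunk 1: at line 3 remove [rdztq,wni] add [vcu] -> 6 lines: hysop jql xcq vcu pbsya csxw
Hunk 2: at line 1 remove [xcq,vcu] add [uci] -> 5 lines: hysop jql uci pbsya csxw
Hunk 3: at line 1 remove [jql,uci,pbsya] add [laul,wwmuz] -> 4 lines: hysop laul wwmuz csxw

Answer: hysop
laul
wwmuz
csxw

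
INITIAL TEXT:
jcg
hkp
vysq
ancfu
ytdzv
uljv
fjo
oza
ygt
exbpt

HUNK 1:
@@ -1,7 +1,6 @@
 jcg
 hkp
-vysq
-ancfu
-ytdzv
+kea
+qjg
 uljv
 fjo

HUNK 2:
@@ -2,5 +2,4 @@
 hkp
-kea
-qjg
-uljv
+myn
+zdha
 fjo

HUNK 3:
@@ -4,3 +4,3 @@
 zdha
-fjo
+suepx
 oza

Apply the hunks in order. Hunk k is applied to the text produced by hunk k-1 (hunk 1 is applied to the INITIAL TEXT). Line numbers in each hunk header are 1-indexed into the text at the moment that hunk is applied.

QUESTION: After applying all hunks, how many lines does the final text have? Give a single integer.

Answer: 8

Derivation:
Hunk 1: at line 1 remove [vysq,ancfu,ytdzv] add [kea,qjg] -> 9 lines: jcg hkp kea qjg uljv fjo oza ygt exbpt
Hunk 2: at line 2 remove [kea,qjg,uljv] add [myn,zdha] -> 8 lines: jcg hkp myn zdha fjo oza ygt exbpt
Hunk 3: at line 4 remove [fjo] add [suepx] -> 8 lines: jcg hkp myn zdha suepx oza ygt exbpt
Final line count: 8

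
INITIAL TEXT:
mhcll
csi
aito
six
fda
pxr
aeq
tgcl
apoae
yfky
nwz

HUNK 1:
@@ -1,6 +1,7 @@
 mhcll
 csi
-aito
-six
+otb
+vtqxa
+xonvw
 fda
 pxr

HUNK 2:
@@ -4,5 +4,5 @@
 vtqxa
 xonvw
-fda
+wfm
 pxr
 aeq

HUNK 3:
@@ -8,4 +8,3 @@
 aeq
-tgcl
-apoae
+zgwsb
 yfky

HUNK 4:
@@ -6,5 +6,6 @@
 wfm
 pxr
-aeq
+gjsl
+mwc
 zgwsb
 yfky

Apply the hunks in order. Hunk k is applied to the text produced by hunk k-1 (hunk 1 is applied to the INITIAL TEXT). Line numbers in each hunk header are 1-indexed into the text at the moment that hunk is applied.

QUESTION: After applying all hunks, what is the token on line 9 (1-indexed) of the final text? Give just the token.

Answer: mwc

Derivation:
Hunk 1: at line 1 remove [aito,six] add [otb,vtqxa,xonvw] -> 12 lines: mhcll csi otb vtqxa xonvw fda pxr aeq tgcl apoae yfky nwz
Hunk 2: at line 4 remove [fda] add [wfm] -> 12 lines: mhcll csi otb vtqxa xonvw wfm pxr aeq tgcl apoae yfky nwz
Hunk 3: at line 8 remove [tgcl,apoae] add [zgwsb] -> 11 lines: mhcll csi otb vtqxa xonvw wfm pxr aeq zgwsb yfky nwz
Hunk 4: at line 6 remove [aeq] add [gjsl,mwc] -> 12 lines: mhcll csi otb vtqxa xonvw wfm pxr gjsl mwc zgwsb yfky nwz
Final line 9: mwc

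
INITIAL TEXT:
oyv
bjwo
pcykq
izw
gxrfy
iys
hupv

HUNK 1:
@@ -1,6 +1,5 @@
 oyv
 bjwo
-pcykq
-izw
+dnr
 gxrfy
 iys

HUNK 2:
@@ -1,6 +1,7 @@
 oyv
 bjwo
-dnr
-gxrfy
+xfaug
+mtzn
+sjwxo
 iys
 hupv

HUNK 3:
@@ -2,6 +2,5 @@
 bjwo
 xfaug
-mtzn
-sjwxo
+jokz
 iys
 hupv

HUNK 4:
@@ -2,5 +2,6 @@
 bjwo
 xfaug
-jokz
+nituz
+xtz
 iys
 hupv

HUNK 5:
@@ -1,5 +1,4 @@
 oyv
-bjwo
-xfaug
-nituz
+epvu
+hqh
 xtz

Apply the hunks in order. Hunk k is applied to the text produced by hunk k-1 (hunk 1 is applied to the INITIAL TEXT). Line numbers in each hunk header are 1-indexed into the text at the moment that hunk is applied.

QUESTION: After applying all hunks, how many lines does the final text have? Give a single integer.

Hunk 1: at line 1 remove [pcykq,izw] add [dnr] -> 6 lines: oyv bjwo dnr gxrfy iys hupv
Hunk 2: at line 1 remove [dnr,gxrfy] add [xfaug,mtzn,sjwxo] -> 7 lines: oyv bjwo xfaug mtzn sjwxo iys hupv
Hunk 3: at line 2 remove [mtzn,sjwxo] add [jokz] -> 6 lines: oyv bjwo xfaug jokz iys hupv
Hunk 4: at line 2 remove [jokz] add [nituz,xtz] -> 7 lines: oyv bjwo xfaug nituz xtz iys hupv
Hunk 5: at line 1 remove [bjwo,xfaug,nituz] add [epvu,hqh] -> 6 lines: oyv epvu hqh xtz iys hupv
Final line count: 6

Answer: 6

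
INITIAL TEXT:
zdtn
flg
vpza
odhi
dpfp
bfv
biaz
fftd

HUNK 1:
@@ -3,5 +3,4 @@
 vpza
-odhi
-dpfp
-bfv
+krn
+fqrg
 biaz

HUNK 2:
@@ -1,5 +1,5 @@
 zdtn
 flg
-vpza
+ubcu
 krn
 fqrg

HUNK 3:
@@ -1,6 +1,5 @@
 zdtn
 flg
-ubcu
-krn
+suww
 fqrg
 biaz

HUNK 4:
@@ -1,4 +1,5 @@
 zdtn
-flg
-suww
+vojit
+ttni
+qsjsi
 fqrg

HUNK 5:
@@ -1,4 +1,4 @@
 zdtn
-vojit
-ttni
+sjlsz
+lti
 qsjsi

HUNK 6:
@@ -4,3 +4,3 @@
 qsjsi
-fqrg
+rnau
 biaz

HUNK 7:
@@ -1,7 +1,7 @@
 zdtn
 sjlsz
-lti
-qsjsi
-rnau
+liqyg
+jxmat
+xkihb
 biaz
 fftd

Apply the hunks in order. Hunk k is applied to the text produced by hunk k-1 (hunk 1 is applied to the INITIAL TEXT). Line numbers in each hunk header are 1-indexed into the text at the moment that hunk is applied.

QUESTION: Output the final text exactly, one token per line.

Answer: zdtn
sjlsz
liqyg
jxmat
xkihb
biaz
fftd

Derivation:
Hunk 1: at line 3 remove [odhi,dpfp,bfv] add [krn,fqrg] -> 7 lines: zdtn flg vpza krn fqrg biaz fftd
Hunk 2: at line 1 remove [vpza] add [ubcu] -> 7 lines: zdtn flg ubcu krn fqrg biaz fftd
Hunk 3: at line 1 remove [ubcu,krn] add [suww] -> 6 lines: zdtn flg suww fqrg biaz fftd
Hunk 4: at line 1 remove [flg,suww] add [vojit,ttni,qsjsi] -> 7 lines: zdtn vojit ttni qsjsi fqrg biaz fftd
Hunk 5: at line 1 remove [vojit,ttni] add [sjlsz,lti] -> 7 lines: zdtn sjlsz lti qsjsi fqrg biaz fftd
Hunk 6: at line 4 remove [fqrg] add [rnau] -> 7 lines: zdtn sjlsz lti qsjsi rnau biaz fftd
Hunk 7: at line 1 remove [lti,qsjsi,rnau] add [liqyg,jxmat,xkihb] -> 7 lines: zdtn sjlsz liqyg jxmat xkihb biaz fftd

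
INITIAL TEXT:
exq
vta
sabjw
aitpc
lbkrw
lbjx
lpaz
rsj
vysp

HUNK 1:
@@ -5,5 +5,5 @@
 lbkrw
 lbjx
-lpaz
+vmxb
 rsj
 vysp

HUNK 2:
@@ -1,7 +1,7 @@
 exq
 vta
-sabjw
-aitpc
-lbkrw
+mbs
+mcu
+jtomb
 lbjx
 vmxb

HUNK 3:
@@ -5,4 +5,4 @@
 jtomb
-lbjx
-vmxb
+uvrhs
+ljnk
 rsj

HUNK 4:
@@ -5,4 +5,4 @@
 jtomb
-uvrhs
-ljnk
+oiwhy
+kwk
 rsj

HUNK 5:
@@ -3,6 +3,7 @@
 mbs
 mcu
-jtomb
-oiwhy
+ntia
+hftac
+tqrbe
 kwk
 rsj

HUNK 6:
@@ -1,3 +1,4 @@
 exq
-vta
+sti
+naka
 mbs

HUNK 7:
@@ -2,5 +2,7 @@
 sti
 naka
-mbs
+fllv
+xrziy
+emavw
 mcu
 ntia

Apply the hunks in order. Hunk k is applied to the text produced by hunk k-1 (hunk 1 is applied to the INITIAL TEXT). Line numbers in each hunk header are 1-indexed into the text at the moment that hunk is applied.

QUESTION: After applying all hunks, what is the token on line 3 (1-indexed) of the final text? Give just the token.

Hunk 1: at line 5 remove [lpaz] add [vmxb] -> 9 lines: exq vta sabjw aitpc lbkrw lbjx vmxb rsj vysp
Hunk 2: at line 1 remove [sabjw,aitpc,lbkrw] add [mbs,mcu,jtomb] -> 9 lines: exq vta mbs mcu jtomb lbjx vmxb rsj vysp
Hunk 3: at line 5 remove [lbjx,vmxb] add [uvrhs,ljnk] -> 9 lines: exq vta mbs mcu jtomb uvrhs ljnk rsj vysp
Hunk 4: at line 5 remove [uvrhs,ljnk] add [oiwhy,kwk] -> 9 lines: exq vta mbs mcu jtomb oiwhy kwk rsj vysp
Hunk 5: at line 3 remove [jtomb,oiwhy] add [ntia,hftac,tqrbe] -> 10 lines: exq vta mbs mcu ntia hftac tqrbe kwk rsj vysp
Hunk 6: at line 1 remove [vta] add [sti,naka] -> 11 lines: exq sti naka mbs mcu ntia hftac tqrbe kwk rsj vysp
Hunk 7: at line 2 remove [mbs] add [fllv,xrziy,emavw] -> 13 lines: exq sti naka fllv xrziy emavw mcu ntia hftac tqrbe kwk rsj vysp
Final line 3: naka

Answer: naka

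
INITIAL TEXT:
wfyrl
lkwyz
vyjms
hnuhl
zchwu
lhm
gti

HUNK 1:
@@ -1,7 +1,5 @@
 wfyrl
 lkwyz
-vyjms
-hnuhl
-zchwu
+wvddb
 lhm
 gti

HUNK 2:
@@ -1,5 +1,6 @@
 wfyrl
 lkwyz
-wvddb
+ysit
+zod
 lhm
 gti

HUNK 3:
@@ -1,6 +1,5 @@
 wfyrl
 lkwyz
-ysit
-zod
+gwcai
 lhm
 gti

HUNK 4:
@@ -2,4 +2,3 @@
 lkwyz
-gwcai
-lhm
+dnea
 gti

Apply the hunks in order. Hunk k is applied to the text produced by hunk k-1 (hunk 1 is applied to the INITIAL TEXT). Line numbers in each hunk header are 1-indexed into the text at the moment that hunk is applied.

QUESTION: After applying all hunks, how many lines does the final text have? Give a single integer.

Answer: 4

Derivation:
Hunk 1: at line 1 remove [vyjms,hnuhl,zchwu] add [wvddb] -> 5 lines: wfyrl lkwyz wvddb lhm gti
Hunk 2: at line 1 remove [wvddb] add [ysit,zod] -> 6 lines: wfyrl lkwyz ysit zod lhm gti
Hunk 3: at line 1 remove [ysit,zod] add [gwcai] -> 5 lines: wfyrl lkwyz gwcai lhm gti
Hunk 4: at line 2 remove [gwcai,lhm] add [dnea] -> 4 lines: wfyrl lkwyz dnea gti
Final line count: 4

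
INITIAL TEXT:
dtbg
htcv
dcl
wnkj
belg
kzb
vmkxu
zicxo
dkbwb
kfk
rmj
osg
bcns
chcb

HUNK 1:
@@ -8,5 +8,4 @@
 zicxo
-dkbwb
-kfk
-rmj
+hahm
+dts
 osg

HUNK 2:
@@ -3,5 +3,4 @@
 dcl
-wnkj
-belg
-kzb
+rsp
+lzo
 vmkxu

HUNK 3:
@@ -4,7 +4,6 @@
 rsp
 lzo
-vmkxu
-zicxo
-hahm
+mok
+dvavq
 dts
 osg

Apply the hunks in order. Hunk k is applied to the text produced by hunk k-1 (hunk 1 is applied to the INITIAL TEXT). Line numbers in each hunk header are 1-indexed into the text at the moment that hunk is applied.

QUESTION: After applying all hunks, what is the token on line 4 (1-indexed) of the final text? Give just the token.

Answer: rsp

Derivation:
Hunk 1: at line 8 remove [dkbwb,kfk,rmj] add [hahm,dts] -> 13 lines: dtbg htcv dcl wnkj belg kzb vmkxu zicxo hahm dts osg bcns chcb
Hunk 2: at line 3 remove [wnkj,belg,kzb] add [rsp,lzo] -> 12 lines: dtbg htcv dcl rsp lzo vmkxu zicxo hahm dts osg bcns chcb
Hunk 3: at line 4 remove [vmkxu,zicxo,hahm] add [mok,dvavq] -> 11 lines: dtbg htcv dcl rsp lzo mok dvavq dts osg bcns chcb
Final line 4: rsp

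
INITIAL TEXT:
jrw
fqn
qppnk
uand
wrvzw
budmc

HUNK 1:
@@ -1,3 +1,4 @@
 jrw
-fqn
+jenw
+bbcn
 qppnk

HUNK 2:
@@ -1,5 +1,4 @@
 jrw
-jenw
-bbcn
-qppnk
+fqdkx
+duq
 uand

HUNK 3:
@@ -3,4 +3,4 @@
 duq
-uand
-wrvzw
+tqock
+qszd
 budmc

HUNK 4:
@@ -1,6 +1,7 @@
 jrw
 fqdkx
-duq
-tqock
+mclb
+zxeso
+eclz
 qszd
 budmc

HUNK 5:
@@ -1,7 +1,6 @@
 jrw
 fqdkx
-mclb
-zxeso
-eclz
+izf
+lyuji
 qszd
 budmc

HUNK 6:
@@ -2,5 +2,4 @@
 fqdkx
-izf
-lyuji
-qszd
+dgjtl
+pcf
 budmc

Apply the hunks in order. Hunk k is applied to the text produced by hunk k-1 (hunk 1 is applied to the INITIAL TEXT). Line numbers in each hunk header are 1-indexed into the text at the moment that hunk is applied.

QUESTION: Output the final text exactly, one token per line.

Hunk 1: at line 1 remove [fqn] add [jenw,bbcn] -> 7 lines: jrw jenw bbcn qppnk uand wrvzw budmc
Hunk 2: at line 1 remove [jenw,bbcn,qppnk] add [fqdkx,duq] -> 6 lines: jrw fqdkx duq uand wrvzw budmc
Hunk 3: at line 3 remove [uand,wrvzw] add [tqock,qszd] -> 6 lines: jrw fqdkx duq tqock qszd budmc
Hunk 4: at line 1 remove [duq,tqock] add [mclb,zxeso,eclz] -> 7 lines: jrw fqdkx mclb zxeso eclz qszd budmc
Hunk 5: at line 1 remove [mclb,zxeso,eclz] add [izf,lyuji] -> 6 lines: jrw fqdkx izf lyuji qszd budmc
Hunk 6: at line 2 remove [izf,lyuji,qszd] add [dgjtl,pcf] -> 5 lines: jrw fqdkx dgjtl pcf budmc

Answer: jrw
fqdkx
dgjtl
pcf
budmc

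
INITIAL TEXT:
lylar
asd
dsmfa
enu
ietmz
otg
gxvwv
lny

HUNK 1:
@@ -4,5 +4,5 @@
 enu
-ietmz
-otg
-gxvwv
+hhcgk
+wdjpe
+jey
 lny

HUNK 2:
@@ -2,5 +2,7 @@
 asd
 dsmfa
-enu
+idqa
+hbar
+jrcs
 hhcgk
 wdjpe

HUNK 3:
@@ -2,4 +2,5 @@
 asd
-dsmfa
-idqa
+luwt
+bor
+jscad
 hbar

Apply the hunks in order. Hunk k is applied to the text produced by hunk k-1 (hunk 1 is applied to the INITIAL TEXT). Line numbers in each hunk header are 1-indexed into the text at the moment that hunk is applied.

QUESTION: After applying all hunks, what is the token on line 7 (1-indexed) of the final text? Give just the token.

Answer: jrcs

Derivation:
Hunk 1: at line 4 remove [ietmz,otg,gxvwv] add [hhcgk,wdjpe,jey] -> 8 lines: lylar asd dsmfa enu hhcgk wdjpe jey lny
Hunk 2: at line 2 remove [enu] add [idqa,hbar,jrcs] -> 10 lines: lylar asd dsmfa idqa hbar jrcs hhcgk wdjpe jey lny
Hunk 3: at line 2 remove [dsmfa,idqa] add [luwt,bor,jscad] -> 11 lines: lylar asd luwt bor jscad hbar jrcs hhcgk wdjpe jey lny
Final line 7: jrcs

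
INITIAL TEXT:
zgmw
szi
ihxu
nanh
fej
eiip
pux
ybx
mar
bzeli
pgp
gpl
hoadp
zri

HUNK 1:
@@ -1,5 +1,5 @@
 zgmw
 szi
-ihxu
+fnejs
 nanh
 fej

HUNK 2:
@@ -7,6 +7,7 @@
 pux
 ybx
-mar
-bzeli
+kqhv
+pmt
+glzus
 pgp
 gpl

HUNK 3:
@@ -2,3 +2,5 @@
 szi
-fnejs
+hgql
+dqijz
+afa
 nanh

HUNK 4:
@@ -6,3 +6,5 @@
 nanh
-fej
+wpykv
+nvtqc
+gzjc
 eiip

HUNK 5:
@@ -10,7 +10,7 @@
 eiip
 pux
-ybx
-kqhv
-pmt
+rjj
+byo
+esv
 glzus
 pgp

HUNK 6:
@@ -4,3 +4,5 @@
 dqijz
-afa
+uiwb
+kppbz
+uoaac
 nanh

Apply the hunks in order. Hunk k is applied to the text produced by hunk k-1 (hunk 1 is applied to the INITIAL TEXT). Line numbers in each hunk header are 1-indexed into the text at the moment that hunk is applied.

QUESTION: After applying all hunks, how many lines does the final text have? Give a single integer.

Hunk 1: at line 1 remove [ihxu] add [fnejs] -> 14 lines: zgmw szi fnejs nanh fej eiip pux ybx mar bzeli pgp gpl hoadp zri
Hunk 2: at line 7 remove [mar,bzeli] add [kqhv,pmt,glzus] -> 15 lines: zgmw szi fnejs nanh fej eiip pux ybx kqhv pmt glzus pgp gpl hoadp zri
Hunk 3: at line 2 remove [fnejs] add [hgql,dqijz,afa] -> 17 lines: zgmw szi hgql dqijz afa nanh fej eiip pux ybx kqhv pmt glzus pgp gpl hoadp zri
Hunk 4: at line 6 remove [fej] add [wpykv,nvtqc,gzjc] -> 19 lines: zgmw szi hgql dqijz afa nanh wpykv nvtqc gzjc eiip pux ybx kqhv pmt glzus pgp gpl hoadp zri
Hunk 5: at line 10 remove [ybx,kqhv,pmt] add [rjj,byo,esv] -> 19 lines: zgmw szi hgql dqijz afa nanh wpykv nvtqc gzjc eiip pux rjj byo esv glzus pgp gpl hoadp zri
Hunk 6: at line 4 remove [afa] add [uiwb,kppbz,uoaac] -> 21 lines: zgmw szi hgql dqijz uiwb kppbz uoaac nanh wpykv nvtqc gzjc eiip pux rjj byo esv glzus pgp gpl hoadp zri
Final line count: 21

Answer: 21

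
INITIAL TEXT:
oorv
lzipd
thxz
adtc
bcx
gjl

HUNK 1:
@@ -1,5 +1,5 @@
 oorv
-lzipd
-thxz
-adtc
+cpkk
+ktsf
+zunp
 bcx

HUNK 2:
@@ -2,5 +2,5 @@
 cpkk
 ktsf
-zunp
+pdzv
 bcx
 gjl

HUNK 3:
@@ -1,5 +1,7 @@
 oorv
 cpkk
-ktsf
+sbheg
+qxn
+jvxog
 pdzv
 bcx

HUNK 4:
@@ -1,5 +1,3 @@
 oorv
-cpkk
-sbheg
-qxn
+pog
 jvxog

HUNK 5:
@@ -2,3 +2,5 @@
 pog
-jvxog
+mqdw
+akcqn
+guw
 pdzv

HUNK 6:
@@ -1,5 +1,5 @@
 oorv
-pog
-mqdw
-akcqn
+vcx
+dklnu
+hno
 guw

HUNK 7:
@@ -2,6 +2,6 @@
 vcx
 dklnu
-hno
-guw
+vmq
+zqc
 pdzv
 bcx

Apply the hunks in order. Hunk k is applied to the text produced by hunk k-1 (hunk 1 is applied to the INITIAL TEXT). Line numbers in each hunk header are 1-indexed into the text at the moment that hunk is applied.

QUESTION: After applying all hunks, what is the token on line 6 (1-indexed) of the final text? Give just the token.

Answer: pdzv

Derivation:
Hunk 1: at line 1 remove [lzipd,thxz,adtc] add [cpkk,ktsf,zunp] -> 6 lines: oorv cpkk ktsf zunp bcx gjl
Hunk 2: at line 2 remove [zunp] add [pdzv] -> 6 lines: oorv cpkk ktsf pdzv bcx gjl
Hunk 3: at line 1 remove [ktsf] add [sbheg,qxn,jvxog] -> 8 lines: oorv cpkk sbheg qxn jvxog pdzv bcx gjl
Hunk 4: at line 1 remove [cpkk,sbheg,qxn] add [pog] -> 6 lines: oorv pog jvxog pdzv bcx gjl
Hunk 5: at line 2 remove [jvxog] add [mqdw,akcqn,guw] -> 8 lines: oorv pog mqdw akcqn guw pdzv bcx gjl
Hunk 6: at line 1 remove [pog,mqdw,akcqn] add [vcx,dklnu,hno] -> 8 lines: oorv vcx dklnu hno guw pdzv bcx gjl
Hunk 7: at line 2 remove [hno,guw] add [vmq,zqc] -> 8 lines: oorv vcx dklnu vmq zqc pdzv bcx gjl
Final line 6: pdzv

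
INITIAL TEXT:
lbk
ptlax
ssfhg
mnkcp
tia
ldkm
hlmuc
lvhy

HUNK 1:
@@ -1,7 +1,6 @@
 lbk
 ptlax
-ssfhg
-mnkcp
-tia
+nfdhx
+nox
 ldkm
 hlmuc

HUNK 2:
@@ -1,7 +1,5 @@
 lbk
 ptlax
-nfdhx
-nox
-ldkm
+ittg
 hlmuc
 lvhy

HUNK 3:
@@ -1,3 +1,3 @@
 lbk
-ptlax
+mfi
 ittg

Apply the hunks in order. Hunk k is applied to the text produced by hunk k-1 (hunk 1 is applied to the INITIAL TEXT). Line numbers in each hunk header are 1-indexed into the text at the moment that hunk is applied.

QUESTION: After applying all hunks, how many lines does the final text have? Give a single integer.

Hunk 1: at line 1 remove [ssfhg,mnkcp,tia] add [nfdhx,nox] -> 7 lines: lbk ptlax nfdhx nox ldkm hlmuc lvhy
Hunk 2: at line 1 remove [nfdhx,nox,ldkm] add [ittg] -> 5 lines: lbk ptlax ittg hlmuc lvhy
Hunk 3: at line 1 remove [ptlax] add [mfi] -> 5 lines: lbk mfi ittg hlmuc lvhy
Final line count: 5

Answer: 5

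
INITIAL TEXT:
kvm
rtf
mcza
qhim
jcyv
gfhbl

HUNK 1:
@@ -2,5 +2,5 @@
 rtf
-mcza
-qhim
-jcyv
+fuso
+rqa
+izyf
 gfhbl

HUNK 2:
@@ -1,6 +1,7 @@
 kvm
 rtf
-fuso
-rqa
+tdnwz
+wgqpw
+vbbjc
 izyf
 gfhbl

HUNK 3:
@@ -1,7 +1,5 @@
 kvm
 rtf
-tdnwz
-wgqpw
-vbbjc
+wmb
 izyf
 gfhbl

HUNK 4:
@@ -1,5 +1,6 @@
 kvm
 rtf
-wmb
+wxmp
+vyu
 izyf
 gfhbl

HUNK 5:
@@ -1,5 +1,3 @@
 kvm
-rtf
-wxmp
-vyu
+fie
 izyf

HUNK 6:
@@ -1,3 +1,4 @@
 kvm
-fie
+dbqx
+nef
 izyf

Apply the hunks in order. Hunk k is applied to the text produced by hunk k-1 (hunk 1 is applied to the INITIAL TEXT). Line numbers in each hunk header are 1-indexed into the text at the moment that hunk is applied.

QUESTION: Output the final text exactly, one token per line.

Answer: kvm
dbqx
nef
izyf
gfhbl

Derivation:
Hunk 1: at line 2 remove [mcza,qhim,jcyv] add [fuso,rqa,izyf] -> 6 lines: kvm rtf fuso rqa izyf gfhbl
Hunk 2: at line 1 remove [fuso,rqa] add [tdnwz,wgqpw,vbbjc] -> 7 lines: kvm rtf tdnwz wgqpw vbbjc izyf gfhbl
Hunk 3: at line 1 remove [tdnwz,wgqpw,vbbjc] add [wmb] -> 5 lines: kvm rtf wmb izyf gfhbl
Hunk 4: at line 1 remove [wmb] add [wxmp,vyu] -> 6 lines: kvm rtf wxmp vyu izyf gfhbl
Hunk 5: at line 1 remove [rtf,wxmp,vyu] add [fie] -> 4 lines: kvm fie izyf gfhbl
Hunk 6: at line 1 remove [fie] add [dbqx,nef] -> 5 lines: kvm dbqx nef izyf gfhbl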